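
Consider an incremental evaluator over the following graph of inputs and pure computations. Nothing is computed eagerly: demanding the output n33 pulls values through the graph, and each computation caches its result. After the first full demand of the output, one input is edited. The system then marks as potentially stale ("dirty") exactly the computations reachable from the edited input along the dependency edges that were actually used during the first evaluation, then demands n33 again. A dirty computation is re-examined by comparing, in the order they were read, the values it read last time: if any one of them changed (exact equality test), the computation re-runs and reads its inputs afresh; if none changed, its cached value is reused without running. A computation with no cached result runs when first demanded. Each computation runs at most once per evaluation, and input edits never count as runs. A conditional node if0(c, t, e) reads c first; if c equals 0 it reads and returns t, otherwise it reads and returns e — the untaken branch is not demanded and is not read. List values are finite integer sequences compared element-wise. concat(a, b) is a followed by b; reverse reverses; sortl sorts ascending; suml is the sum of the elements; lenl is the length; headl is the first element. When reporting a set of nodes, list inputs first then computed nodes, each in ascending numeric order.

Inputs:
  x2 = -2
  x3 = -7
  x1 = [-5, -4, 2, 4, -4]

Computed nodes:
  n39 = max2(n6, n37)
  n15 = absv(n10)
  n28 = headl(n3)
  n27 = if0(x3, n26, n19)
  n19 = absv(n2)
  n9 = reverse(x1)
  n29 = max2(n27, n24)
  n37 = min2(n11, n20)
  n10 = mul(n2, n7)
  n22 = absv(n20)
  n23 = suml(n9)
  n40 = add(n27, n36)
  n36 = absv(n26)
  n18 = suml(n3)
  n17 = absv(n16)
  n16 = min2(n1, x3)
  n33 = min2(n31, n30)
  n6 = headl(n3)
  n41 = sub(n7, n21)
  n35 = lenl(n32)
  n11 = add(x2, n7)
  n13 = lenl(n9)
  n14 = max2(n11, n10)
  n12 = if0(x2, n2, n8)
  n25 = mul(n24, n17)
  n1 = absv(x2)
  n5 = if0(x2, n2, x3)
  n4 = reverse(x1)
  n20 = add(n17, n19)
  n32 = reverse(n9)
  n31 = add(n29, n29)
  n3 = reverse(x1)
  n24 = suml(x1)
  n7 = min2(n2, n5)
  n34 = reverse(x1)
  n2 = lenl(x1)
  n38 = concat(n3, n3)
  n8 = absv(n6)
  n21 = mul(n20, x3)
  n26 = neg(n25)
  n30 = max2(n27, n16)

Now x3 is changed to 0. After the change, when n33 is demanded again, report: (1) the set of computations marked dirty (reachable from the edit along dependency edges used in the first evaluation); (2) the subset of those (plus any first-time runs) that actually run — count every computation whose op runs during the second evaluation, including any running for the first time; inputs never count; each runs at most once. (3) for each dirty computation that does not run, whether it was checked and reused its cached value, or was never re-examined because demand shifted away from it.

Dirty set: n16, n27, n29, n30, n31, n33.
Run set: n16, n17, n25, n26, n27, n29, n30, n31, n33 (9 run).
All dirty computations ended up running.
The important point: the flipped condition pulls in fresh nodes; n17, n25, n26 run for the first time.

Initial pass — values computed on the first demand:
  n1 = absv(-2) = 2
  n2 = lenl([-5, -4, 2, 4, -4]) = 5
  n16 = min2(2, -7) = -7
  n19 = absv(5) = 5
  n24 = suml([-5, -4, 2, 4, -4]) = -7
  n27 = if0(x3=-7 -> else branch n19) = 5
  n29 = max2(5, -7) = 5
  n30 = max2(5, -7) = 5
  n31 = add(5, 5) = 10
  n33 = min2(10, 5) = 5

Second demand — change propagation:
  n16: re-runs because x3 -7->0; new result 0.
  n17: newly demanded (no cache) — executes and yields 0.
  n25: newly demanded (no cache) — executes and yields 0.
  n26: newly demanded (no cache) — executes and yields 0.
  n27: re-runs because x3 -7->0; new result 0.
  n29: re-runs because n27 5->0; new result 0.
  n30: re-runs because n27 5->0; n16 -7->0; new result 0.
  n31: re-runs because n29 5->0; n29 5->0; new result 0.
  n33: re-runs because n31 10->0; n30 5->0; new result 0.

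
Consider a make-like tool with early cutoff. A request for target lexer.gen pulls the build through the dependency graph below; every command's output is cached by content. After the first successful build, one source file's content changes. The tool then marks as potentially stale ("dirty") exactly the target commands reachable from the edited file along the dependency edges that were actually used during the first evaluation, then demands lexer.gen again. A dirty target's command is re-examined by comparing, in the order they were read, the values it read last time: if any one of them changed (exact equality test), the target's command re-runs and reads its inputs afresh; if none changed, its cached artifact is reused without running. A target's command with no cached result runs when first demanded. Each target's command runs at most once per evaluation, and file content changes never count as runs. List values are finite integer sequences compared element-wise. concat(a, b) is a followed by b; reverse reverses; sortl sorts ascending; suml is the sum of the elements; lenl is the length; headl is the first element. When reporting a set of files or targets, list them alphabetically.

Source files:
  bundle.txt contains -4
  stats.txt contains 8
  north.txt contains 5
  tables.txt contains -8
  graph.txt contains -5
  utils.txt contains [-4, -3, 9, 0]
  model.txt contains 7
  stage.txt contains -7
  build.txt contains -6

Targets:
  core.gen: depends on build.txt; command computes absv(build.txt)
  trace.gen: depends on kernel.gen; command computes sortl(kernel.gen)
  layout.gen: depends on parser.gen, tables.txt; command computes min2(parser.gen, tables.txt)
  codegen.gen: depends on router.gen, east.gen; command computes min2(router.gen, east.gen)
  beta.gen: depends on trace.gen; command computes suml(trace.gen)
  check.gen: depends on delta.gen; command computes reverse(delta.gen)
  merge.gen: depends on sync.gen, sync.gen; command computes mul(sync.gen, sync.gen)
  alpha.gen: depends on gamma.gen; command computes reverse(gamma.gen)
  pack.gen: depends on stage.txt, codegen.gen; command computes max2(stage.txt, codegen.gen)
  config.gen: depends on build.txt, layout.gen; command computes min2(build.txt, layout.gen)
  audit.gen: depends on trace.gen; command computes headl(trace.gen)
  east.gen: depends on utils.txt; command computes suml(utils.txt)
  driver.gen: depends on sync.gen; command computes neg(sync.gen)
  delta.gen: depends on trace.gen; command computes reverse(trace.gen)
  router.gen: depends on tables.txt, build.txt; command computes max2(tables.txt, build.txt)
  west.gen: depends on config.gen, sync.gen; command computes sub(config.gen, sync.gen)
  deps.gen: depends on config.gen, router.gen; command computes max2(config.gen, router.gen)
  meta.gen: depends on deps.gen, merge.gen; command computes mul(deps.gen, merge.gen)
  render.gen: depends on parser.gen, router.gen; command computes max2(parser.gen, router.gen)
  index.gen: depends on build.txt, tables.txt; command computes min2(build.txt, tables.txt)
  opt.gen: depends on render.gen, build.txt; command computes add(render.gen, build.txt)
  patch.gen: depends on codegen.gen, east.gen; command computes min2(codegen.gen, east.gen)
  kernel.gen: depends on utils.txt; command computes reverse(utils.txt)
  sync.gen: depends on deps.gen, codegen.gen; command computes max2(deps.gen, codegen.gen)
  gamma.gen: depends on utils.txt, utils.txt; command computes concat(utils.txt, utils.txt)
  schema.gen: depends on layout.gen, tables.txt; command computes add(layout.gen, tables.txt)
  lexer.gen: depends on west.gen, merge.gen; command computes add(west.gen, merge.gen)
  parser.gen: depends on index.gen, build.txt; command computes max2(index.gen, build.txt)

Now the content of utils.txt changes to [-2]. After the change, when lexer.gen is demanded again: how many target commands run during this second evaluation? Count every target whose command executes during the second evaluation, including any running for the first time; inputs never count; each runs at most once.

First demand of the output computes:
  east.gen = suml([-4, -3, 9, 0]) = 2
  index.gen = min2(-6, -8) = -8
  parser.gen = max2(-8, -6) = -6
  layout.gen = min2(-6, -8) = -8
  config.gen = min2(-6, -8) = -8
  router.gen = max2(-8, -6) = -6
  codegen.gen = min2(-6, 2) = -6
  deps.gen = max2(-8, -6) = -6
  sync.gen = max2(-6, -6) = -6
  merge.gen = mul(-6, -6) = 36
  west.gen = sub(-8, -6) = -2
  lexer.gen = add(-2, 36) = 34

After the edit, cleaning proceeds:
  east.gen: a read changed (utils.txt [-4, -3, 9, 0]->[-2]) — executes, giving -2.
  codegen.gen: a read changed (east.gen 2->-2) — executes, giving -6 — identical to its old value.
  sync.gen: dirty, but its reads are unchanged (deps.gen unchanged, codegen.gen unchanged); cached -6 stands.
  merge.gen: dirty, but its reads are unchanged (sync.gen unchanged, sync.gen unchanged); cached 36 stands.
  west.gen: dirty, but its reads are unchanged (config.gen unchanged, sync.gen unchanged); cached -2 stands.
  lexer.gen: dirty, but its reads are unchanged (west.gen unchanged, merge.gen unchanged); cached 34 stands.

Note the absorption at codegen.gen: it re-runs yet its value is the same, leaving the output's value untouched.

2 target commands run: codegen.gen, east.gen.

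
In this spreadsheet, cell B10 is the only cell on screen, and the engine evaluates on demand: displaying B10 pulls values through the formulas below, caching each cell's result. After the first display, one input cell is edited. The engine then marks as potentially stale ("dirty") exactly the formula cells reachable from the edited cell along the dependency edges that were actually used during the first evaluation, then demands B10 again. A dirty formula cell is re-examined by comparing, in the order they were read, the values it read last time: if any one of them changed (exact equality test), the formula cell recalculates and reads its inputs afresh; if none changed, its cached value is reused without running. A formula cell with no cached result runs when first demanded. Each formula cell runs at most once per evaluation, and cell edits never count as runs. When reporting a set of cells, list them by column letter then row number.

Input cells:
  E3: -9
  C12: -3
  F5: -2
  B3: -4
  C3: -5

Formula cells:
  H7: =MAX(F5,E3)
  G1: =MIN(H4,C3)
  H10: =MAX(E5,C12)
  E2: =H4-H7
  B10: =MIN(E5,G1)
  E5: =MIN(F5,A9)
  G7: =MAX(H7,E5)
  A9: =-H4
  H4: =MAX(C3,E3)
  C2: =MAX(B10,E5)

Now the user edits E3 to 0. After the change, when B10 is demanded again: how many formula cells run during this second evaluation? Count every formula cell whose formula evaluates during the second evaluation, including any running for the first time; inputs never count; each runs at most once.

Run set: A9, E5, G1, H4 (4 run).
The important point: at B10 every value read last time is unchanged, so the dirty flag clears without a run.

Initial pass — values computed on the first demand:
  H4 = MAX(-5, -9) = -5
  A9 = -(-5) = 5
  E5 = MIN(-2, 5) = -2
  G1 = MIN(-5, -5) = -5
  B10 = MIN(-2, -5) = -5

Second demand — change propagation:
  H4: re-runs because E3 -9->0; new result 0.
  A9: re-runs because H4 -5->0; new result 0.
  E5: re-runs because A9 5->0; new result -2 (unchanged).
  G1: re-runs because H4 -5->0; new result -5 (unchanged).
  B10: re-examined; everything it read last time is the same (E5 unchanged, G1 unchanged) — cache -5 kept, no run.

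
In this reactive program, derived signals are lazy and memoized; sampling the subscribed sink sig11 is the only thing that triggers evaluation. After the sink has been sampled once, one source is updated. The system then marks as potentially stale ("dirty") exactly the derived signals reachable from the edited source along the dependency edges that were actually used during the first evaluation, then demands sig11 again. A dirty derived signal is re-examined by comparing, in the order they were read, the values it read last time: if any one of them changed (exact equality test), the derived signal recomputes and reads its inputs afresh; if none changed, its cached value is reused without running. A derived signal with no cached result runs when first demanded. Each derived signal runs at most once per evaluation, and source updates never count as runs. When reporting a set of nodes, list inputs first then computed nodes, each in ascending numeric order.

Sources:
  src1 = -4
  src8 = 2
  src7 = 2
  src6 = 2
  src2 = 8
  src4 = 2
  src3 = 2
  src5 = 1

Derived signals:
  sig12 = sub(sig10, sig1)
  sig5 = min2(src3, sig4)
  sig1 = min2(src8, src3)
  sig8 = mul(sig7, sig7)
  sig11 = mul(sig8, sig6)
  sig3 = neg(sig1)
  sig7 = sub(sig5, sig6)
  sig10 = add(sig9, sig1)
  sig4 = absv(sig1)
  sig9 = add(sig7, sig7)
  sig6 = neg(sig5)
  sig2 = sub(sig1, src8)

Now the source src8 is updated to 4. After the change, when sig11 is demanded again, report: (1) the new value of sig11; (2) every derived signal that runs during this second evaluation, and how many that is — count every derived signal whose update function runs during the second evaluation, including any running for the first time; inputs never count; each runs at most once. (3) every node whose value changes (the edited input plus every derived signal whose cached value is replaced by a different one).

First demand of the output computes:
  sig1 = min2(2, 2) = 2
  sig4 = absv(2) = 2
  sig5 = min2(2, 2) = 2
  sig6 = neg(2) = -2
  sig7 = sub(2, -2) = 4
  sig8 = mul(4, 4) = 16
  sig11 = mul(16, -2) = -32

After the edit, cleaning proceeds:
  sig1: a read changed (src8 2->4) — executes, giving 2 — identical to its old value.
  sig4: dirty, but its reads are unchanged (sig1 unchanged); cached 2 stands.
  sig5: dirty, but its reads are unchanged (src3 unchanged, sig4 unchanged); cached 2 stands.
  sig6: dirty, but its reads are unchanged (sig5 unchanged); cached -2 stands.
  sig7: dirty, but its reads are unchanged (sig5 unchanged, sig6 unchanged); cached 4 stands.
  sig8: dirty, but its reads are unchanged (sig7 unchanged, sig7 unchanged); cached 16 stands.
  sig11: dirty, but its reads are unchanged (sig8 unchanged, sig6 unchanged); cached -32 stands.

Note the absorption at sig1: it re-runs yet its value is the same, leaving the output's value untouched.

Demanding sig11 again yields -32.
1 derived signals run: sig1.
The nodes whose values change: src8.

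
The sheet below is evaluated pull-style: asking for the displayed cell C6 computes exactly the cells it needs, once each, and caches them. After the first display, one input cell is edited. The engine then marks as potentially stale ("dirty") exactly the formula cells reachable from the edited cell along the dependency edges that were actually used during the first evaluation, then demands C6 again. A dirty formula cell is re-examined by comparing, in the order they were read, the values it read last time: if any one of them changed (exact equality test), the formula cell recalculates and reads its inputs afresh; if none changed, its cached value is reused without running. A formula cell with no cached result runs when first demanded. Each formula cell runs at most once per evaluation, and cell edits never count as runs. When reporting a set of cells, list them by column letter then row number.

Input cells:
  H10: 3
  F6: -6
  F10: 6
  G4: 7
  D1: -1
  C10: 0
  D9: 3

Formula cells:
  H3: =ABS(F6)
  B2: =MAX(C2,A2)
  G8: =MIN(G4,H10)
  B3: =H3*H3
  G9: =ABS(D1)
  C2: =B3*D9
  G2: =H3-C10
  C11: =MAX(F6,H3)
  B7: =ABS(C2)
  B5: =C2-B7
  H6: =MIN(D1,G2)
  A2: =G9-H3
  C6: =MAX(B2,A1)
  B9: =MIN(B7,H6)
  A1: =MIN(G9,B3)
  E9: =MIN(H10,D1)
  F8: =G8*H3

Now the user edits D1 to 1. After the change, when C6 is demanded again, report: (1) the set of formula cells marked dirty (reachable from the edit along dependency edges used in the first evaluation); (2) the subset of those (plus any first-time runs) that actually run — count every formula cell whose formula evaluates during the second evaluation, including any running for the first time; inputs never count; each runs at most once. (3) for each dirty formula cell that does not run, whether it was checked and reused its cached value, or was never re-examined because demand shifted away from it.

The edit dirties: A1, A2, B2, C6, G9.
1 formula cells run: G9.
Cache hits after checking: A1, A2, B2, C6.
Note the absorption at G9: it re-runs yet its value is the same, leaving the output's value untouched.

First demand of the output computes:
  G9 = ABS(-1) = 1
  H3 = ABS(-6) = 6
  A2 = 1 - 6 = -5
  B3 = 6 * 6 = 36
  A1 = MIN(1, 36) = 1
  C2 = 36 * 3 = 108
  B2 = MAX(108, -5) = 108
  C6 = MAX(108, 1) = 108

After the edit, cleaning proceeds:
  G9: a read changed (D1 -1->1) — executes, giving 1 — identical to its old value.
  A1: dirty, but its reads are unchanged (G9 unchanged, B3 unchanged); cached 1 stands.
  A2: dirty, but its reads are unchanged (G9 unchanged, H3 unchanged); cached -5 stands.
  B2: dirty, but its reads are unchanged (C2 unchanged, A2 unchanged); cached 108 stands.
  C6: dirty, but its reads are unchanged (B2 unchanged, A1 unchanged); cached 108 stands.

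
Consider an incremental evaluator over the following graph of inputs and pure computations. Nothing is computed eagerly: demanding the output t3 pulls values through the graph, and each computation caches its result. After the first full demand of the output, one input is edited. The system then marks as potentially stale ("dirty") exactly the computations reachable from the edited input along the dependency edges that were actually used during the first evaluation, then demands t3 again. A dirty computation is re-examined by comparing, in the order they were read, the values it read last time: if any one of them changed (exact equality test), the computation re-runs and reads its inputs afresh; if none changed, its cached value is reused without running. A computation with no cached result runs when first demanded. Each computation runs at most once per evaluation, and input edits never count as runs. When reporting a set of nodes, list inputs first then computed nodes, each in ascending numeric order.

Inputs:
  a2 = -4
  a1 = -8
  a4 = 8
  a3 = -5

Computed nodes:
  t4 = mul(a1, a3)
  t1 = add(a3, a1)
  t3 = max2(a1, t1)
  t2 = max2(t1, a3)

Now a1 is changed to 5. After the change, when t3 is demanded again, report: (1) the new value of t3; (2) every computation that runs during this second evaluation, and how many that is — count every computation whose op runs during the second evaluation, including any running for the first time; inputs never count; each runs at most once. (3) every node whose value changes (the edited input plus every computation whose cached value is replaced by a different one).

t3 now evaluates to 5.
Run set: t1, t3 (2 run).
Changed values: a1, t1, t3.

Initial pass — values computed on the first demand:
  t1 = add(-5, -8) = -13
  t3 = max2(-8, -13) = -8

Second demand — change propagation:
  t1: re-runs because a1 -8->5; new result 0.
  t3: re-runs because a1 -8->5; t1 -13->0; new result 5.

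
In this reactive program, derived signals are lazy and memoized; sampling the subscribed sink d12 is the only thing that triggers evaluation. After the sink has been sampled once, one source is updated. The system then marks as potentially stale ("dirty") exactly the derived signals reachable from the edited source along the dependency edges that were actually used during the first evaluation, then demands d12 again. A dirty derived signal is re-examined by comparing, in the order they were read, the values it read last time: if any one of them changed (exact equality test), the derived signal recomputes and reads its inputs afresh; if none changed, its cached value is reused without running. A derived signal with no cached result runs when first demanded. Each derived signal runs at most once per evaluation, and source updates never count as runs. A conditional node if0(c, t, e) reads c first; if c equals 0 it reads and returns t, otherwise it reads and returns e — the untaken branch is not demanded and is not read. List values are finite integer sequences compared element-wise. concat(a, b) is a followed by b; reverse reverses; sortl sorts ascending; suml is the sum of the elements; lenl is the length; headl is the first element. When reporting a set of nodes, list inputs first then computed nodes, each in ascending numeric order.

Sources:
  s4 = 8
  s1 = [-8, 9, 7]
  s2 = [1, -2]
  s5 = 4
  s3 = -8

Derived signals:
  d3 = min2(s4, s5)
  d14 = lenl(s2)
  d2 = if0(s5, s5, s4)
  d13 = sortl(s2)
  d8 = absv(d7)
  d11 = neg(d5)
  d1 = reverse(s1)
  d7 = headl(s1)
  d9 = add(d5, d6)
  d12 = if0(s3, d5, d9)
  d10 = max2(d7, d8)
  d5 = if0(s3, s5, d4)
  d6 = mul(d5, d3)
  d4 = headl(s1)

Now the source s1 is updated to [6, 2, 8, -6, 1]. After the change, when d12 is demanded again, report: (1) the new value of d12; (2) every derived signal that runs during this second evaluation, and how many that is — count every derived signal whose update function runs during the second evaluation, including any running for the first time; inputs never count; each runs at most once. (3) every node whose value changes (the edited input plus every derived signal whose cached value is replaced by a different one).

First demand of the output computes:
  d3 = min2(8, 4) = 4
  d4 = headl([-8, 9, 7]) = -8
  d5 = if0(s3=-8 -> else branch d4) = -8
  d6 = mul(-8, 4) = -32
  d9 = add(-8, -32) = -40
  d12 = if0(s3=-8 -> else branch d9) = -40

After the edit, cleaning proceeds:
  d4: a read changed (s1 [-8, 9, 7]->[6, 2, 8, -6, 1]) — executes, giving 6.
  d5: a read changed (d4 -8->6) — executes, giving 6.
  d6: a read changed (d5 -8->6) — executes, giving 24.
  d9: a read changed (d5 -8->6; d6 -32->24) — executes, giving 30.
  d12: a read changed (d9 -40->30) — executes, giving 30.

Demanding d12 again yields 30.
5 derived signals run: d4, d5, d6, d9, d12.
The nodes whose values change: s1, d4, d5, d6, d9, d12.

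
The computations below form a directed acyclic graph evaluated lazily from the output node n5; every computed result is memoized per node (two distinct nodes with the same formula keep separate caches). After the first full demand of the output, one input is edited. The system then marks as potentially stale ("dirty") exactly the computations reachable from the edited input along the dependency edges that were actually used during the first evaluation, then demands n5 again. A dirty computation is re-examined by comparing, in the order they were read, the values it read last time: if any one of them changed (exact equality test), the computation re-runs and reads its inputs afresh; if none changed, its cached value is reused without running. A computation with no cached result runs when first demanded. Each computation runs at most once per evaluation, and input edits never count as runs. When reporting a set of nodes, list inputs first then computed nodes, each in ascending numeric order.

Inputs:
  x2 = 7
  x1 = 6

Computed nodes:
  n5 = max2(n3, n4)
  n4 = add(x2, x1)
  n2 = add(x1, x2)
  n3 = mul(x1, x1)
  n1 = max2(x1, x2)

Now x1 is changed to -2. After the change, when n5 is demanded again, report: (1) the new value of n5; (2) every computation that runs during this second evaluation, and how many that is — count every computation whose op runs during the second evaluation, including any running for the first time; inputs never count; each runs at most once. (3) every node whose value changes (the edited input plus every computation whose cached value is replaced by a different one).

First demand of the output computes:
  n3 = mul(6, 6) = 36
  n4 = add(7, 6) = 13
  n5 = max2(36, 13) = 36

After the edit, cleaning proceeds:
  n3: a read changed (x1 6->-2; x1 6->-2) — executes, giving 4.
  n4: a read changed (x1 6->-2) — executes, giving 5.
  n5: a read changed (n3 36->4; n4 13->5) — executes, giving 5.

Demanding n5 again yields 5.
3 computations run: n3, n4, n5.
The nodes whose values change: x1, n3, n4, n5.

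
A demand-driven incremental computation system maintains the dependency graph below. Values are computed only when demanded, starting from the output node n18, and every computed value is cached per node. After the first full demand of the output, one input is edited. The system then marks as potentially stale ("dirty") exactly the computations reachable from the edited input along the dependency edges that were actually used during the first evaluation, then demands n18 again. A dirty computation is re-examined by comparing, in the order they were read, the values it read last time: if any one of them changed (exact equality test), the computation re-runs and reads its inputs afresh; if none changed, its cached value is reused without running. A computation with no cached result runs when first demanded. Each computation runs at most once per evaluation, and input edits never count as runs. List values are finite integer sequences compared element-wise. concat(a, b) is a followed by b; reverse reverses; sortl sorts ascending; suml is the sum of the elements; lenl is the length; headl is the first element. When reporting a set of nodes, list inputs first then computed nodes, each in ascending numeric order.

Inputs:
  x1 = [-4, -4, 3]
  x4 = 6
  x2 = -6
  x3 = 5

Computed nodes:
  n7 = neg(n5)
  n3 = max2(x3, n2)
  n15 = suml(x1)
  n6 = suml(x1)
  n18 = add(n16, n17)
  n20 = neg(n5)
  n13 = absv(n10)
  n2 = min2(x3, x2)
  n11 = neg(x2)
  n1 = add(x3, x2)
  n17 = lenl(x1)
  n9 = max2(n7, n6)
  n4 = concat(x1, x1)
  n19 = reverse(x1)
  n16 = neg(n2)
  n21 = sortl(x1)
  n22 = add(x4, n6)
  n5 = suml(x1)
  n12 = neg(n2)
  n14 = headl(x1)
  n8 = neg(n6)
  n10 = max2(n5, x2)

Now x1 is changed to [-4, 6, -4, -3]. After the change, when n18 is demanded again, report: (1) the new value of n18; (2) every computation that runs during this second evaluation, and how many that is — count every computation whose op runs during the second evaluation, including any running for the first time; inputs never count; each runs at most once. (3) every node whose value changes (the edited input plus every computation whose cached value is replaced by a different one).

New value of n18: 10.
Computations that run: n17, n18 — 2 in total.
Values that change: x1, n17, n18.

First evaluation (everything demanded from the output):
  n2 = min2(5, -6) = -6
  n16 = neg(-6) = 6
  n17 = lenl([-4, -4, 3]) = 3
  n18 = add(6, 3) = 9

Propagation after the edit:
  n17: runs — x1 [-4, -4, 3]->[-4, 6, -4, -3]; result 4.
  n18: runs — n17 3->4; result 10.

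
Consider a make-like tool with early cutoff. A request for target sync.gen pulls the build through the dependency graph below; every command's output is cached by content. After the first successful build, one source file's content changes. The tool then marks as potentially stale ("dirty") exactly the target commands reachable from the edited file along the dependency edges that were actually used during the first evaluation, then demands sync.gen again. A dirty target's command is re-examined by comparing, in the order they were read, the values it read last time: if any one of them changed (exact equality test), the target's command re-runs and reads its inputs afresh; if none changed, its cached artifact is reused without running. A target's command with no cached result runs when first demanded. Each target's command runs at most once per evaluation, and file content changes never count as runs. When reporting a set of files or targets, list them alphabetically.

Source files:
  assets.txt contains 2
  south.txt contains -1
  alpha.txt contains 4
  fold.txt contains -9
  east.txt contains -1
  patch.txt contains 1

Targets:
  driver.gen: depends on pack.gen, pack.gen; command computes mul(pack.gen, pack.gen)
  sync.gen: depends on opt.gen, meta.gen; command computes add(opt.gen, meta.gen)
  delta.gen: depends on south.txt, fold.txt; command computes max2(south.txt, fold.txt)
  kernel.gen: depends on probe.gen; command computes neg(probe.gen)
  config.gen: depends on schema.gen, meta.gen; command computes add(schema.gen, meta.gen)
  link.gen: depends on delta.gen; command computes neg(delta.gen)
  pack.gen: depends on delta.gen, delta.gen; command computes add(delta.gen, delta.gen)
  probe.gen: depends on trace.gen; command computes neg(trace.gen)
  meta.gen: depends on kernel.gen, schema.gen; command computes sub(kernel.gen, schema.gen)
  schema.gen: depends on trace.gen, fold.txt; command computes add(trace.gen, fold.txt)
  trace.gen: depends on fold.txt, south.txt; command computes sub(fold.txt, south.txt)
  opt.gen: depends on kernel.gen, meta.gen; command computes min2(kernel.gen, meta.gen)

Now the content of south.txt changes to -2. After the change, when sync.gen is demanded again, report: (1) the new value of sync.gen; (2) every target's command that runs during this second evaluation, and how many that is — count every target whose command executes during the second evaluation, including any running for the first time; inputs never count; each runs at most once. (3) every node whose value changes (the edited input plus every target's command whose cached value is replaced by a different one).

Demanding sync.gen again yields 2.
7 target commands run: kernel.gen, meta.gen, opt.gen, probe.gen, schema.gen, sync.gen, trace.gen.
The nodes whose values change: kernel.gen, opt.gen, probe.gen, schema.gen, south.txt, sync.gen, trace.gen.

First demand of the output computes:
  trace.gen = sub(-9, -1) = -8
  probe.gen = neg(-8) = 8
  kernel.gen = neg(8) = -8
  schema.gen = add(-8, -9) = -17
  meta.gen = sub(-8, -17) = 9
  opt.gen = min2(-8, 9) = -8
  sync.gen = add(-8, 9) = 1

After the edit, cleaning proceeds:
  trace.gen: a read changed (south.txt -1->-2) — executes, giving -7.
  probe.gen: a read changed (trace.gen -8->-7) — executes, giving 7.
  kernel.gen: a read changed (probe.gen 8->7) — executes, giving -7.
  schema.gen: a read changed (trace.gen -8->-7) — executes, giving -16.
  meta.gen: a read changed (kernel.gen -8->-7; schema.gen -17->-16) — executes, giving 9 — identical to its old value.
  opt.gen: a read changed (kernel.gen -8->-7) — executes, giving -7.
  sync.gen: a read changed (opt.gen -8->-7) — executes, giving 2.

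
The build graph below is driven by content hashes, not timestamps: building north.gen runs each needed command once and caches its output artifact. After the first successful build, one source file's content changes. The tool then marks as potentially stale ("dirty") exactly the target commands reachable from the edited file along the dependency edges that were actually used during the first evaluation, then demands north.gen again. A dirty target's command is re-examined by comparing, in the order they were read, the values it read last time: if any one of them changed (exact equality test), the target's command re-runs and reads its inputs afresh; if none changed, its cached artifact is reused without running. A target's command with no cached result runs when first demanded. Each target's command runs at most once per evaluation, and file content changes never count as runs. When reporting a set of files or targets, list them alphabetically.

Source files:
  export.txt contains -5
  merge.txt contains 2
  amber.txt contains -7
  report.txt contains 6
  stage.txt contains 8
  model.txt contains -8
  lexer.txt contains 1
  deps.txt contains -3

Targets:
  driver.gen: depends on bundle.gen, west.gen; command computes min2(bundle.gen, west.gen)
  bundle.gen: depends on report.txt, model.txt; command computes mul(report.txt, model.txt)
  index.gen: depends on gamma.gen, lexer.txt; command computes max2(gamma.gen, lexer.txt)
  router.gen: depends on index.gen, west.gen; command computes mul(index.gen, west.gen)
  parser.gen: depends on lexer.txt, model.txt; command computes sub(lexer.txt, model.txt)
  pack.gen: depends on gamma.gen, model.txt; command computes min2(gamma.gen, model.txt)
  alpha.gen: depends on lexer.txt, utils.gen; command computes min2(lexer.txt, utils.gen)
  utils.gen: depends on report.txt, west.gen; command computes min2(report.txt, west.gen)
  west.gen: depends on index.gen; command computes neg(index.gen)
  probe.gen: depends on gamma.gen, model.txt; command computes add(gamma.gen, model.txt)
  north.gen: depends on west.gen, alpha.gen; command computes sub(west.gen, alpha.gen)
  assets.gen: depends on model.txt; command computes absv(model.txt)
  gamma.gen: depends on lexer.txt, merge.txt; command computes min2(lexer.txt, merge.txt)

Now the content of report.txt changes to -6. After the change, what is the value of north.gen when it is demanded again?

Initial pass — values computed on the first demand:
  gamma.gen = min2(1, 2) = 1
  index.gen = max2(1, 1) = 1
  west.gen = neg(1) = -1
  utils.gen = min2(6, -1) = -1
  alpha.gen = min2(1, -1) = -1
  north.gen = sub(-1, -1) = 0

Second demand — change propagation:
  utils.gen: re-runs because report.txt 6->-6; new result -6.
  alpha.gen: re-runs because utils.gen -1->-6; new result -6.
  north.gen: re-runs because alpha.gen -1->-6; new result 5.

north.gen now evaluates to 5.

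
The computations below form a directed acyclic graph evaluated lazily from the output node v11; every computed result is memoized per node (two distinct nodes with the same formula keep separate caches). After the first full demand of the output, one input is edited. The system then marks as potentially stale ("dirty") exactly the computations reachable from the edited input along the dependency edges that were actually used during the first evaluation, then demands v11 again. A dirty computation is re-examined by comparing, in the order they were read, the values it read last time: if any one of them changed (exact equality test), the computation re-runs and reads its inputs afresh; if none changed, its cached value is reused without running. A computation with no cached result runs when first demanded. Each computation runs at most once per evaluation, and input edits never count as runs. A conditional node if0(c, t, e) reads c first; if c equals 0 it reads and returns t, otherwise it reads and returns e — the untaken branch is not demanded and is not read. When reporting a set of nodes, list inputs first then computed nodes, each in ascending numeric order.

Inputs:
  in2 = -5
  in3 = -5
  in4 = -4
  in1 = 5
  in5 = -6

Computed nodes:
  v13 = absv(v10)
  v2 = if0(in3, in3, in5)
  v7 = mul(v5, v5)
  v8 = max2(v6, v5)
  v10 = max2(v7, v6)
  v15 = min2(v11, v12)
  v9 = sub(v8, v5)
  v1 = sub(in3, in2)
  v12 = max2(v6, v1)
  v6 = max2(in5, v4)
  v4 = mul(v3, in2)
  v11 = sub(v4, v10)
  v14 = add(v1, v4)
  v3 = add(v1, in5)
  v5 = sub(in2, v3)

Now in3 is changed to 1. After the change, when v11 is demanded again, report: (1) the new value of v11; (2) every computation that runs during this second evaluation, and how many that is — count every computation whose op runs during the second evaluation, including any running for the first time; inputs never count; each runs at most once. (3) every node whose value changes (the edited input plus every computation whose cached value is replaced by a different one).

Demanding v11 again yields -25.
8 computations run: v1, v3, v4, v5, v6, v7, v10, v11.
The nodes whose values change: in3, v1, v3, v4, v5, v6, v7, v10, v11.

First demand of the output computes:
  v1 = sub(-5, -5) = 0
  v3 = add(0, -6) = -6
  v4 = mul(-6, -5) = 30
  v5 = sub(-5, -6) = 1
  v6 = max2(-6, 30) = 30
  v7 = mul(1, 1) = 1
  v10 = max2(1, 30) = 30
  v11 = sub(30, 30) = 0

After the edit, cleaning proceeds:
  v1: a read changed (in3 -5->1) — executes, giving 6.
  v3: a read changed (v1 0->6) — executes, giving 0.
  v4: a read changed (v3 -6->0) — executes, giving 0.
  v5: a read changed (v3 -6->0) — executes, giving -5.
  v6: a read changed (v4 30->0) — executes, giving 0.
  v7: a read changed (v5 1->-5; v5 1->-5) — executes, giving 25.
  v10: a read changed (v7 1->25; v6 30->0) — executes, giving 25.
  v11: a read changed (v4 30->0; v10 30->25) — executes, giving -25.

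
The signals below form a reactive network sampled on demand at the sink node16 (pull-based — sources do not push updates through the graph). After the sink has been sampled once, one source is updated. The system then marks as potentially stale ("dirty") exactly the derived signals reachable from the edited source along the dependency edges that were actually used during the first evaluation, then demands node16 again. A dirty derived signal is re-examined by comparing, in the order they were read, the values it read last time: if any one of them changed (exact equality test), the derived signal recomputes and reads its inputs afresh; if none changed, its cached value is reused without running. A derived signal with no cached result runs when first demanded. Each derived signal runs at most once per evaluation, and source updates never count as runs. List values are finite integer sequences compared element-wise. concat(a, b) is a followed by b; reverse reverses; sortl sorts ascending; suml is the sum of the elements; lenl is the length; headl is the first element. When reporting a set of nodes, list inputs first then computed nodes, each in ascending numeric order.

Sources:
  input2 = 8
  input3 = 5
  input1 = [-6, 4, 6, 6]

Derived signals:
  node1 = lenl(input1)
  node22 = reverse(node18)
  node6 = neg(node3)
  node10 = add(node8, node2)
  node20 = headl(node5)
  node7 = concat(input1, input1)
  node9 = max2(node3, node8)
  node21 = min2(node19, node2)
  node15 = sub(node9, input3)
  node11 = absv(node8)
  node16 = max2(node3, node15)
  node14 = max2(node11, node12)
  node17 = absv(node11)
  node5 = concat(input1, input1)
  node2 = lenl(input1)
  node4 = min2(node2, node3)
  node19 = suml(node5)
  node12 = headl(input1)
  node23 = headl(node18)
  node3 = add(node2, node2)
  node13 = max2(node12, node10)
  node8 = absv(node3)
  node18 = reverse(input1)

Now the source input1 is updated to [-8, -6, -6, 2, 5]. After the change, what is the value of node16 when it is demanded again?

Initial pass — values computed on the first demand:
  node2 = lenl([-6, 4, 6, 6]) = 4
  node3 = add(4, 4) = 8
  node8 = absv(8) = 8
  node9 = max2(8, 8) = 8
  node15 = sub(8, 5) = 3
  node16 = max2(8, 3) = 8

Second demand — change propagation:
  node2: re-runs because input1 [-6, 4, 6, 6]->[-8, -6, -6, 2, 5]; new result 5.
  node3: re-runs because node2 4->5; node2 4->5; new result 10.
  node8: re-runs because node3 8->10; new result 10.
  node9: re-runs because node3 8->10; node8 8->10; new result 10.
  node15: re-runs because node9 8->10; new result 5.
  node16: re-runs because node3 8->10; node15 3->5; new result 10.

node16 now evaluates to 10.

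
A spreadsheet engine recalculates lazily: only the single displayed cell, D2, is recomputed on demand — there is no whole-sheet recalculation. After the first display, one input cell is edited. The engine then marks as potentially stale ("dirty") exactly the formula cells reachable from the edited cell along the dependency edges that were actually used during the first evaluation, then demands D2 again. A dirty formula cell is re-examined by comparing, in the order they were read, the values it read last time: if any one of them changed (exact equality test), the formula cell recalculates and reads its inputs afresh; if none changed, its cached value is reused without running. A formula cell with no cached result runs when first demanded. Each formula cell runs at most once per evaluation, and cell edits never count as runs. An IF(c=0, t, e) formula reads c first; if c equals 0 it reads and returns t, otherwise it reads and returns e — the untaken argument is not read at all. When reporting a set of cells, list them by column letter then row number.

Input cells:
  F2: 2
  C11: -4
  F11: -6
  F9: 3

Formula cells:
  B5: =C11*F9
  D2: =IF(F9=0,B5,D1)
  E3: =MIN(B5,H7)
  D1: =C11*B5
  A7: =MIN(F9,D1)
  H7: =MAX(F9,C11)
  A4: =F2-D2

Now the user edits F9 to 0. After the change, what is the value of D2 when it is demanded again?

First evaluation (everything demanded from the output):
  B5 = -4 * 3 = -12
  D1 = -4 * -12 = 48
  D2 = IF(F9=0: F9=3 -> else branch D1) = 48

Propagation after the edit:
  B5: runs — F9 3->0; result 0.
  D1: marked dirty but never re-examined — demand shifted away from it.
  D2: runs — F9 3->0; result 0.

Key observation: a condition flipped, so demand moved to the other branch — D1 is never re-examined.

New value of D2: 0.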